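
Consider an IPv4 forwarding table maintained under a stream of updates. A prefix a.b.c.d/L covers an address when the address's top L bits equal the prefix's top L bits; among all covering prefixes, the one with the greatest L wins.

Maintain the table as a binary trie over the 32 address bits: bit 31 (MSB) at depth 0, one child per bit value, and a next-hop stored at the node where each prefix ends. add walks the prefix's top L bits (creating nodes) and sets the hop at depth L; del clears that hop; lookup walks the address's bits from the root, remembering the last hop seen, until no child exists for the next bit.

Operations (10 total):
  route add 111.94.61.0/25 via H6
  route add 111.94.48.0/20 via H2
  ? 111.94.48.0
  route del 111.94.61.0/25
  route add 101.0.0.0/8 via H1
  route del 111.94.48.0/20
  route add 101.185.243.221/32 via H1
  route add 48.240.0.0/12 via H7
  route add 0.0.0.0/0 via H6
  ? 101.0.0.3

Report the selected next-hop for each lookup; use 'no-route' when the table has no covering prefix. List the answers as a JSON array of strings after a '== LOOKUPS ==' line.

Apply in order:
  add 111.94.61.0/25 -> H6 at depth 25
  add 111.94.48.0/20 -> H2 at depth 20
  ? 111.94.48.0  path d0:-→d1:-→d2:-→d3:-→d4:-→d5:-→d6:-→d7:-→d8:-→d9:-→d10:-→d11:-→d12:-→d13:-→d14:-→d15:-→d16:-→d17:-→d18:-→d19:-→d20:H2  best=H2
  del 111.94.61.0/25 (clear depth 25)
  add 101.0.0.0/8 -> H1 at depth 8
  del 111.94.48.0/20 (clear depth 20)
  add 101.185.243.221/32 -> H1 at depth 32
  add 48.240.0.0/12 -> H7 at depth 12
  add 0.0.0.0/0 -> H6 at depth 0
  ? 101.0.0.3  path d0:H6→d1:-→d2:-→d3:-→d4:-→d5:-→d6:-→d7:-→d8:H1  best=H1

== LOOKUPS ==
["H2","H1"]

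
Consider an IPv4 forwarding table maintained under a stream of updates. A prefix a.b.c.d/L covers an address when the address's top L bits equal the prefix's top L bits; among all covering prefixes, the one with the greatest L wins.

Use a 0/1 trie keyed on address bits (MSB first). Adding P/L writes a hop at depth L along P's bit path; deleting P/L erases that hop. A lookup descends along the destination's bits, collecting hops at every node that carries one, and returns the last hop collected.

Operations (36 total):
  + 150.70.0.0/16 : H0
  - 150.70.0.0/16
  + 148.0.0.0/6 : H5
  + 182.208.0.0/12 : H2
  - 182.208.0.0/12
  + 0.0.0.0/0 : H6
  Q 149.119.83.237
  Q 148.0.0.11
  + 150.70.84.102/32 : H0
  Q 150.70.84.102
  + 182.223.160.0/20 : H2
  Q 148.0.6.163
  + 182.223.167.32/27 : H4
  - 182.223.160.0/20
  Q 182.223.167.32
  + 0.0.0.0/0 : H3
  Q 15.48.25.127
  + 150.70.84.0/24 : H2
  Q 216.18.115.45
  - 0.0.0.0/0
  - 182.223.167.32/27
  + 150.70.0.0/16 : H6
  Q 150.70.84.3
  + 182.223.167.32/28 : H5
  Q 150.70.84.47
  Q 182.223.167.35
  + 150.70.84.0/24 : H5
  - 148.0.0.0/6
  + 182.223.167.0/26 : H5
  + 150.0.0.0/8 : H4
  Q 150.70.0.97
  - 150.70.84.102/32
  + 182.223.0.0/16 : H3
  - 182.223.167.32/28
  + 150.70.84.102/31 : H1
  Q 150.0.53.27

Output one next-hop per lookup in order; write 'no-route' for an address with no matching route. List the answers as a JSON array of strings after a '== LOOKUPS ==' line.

Apply in order:
  add 150.70.0.0/16 -> H0 at depth 16
  - 150.70.0.0/16 clear@16
  add 148.0.0.0/6 -> H5 at depth 6
  add 182.208.0.0/12 -> H2 at depth 12
  - 182.208.0.0/12 clear@12
  add 0.0.0.0/0 -> H6 at depth 0
  Q 149.119.83.237: descend 100101 ; hops seen [H6,H5] ; pick H5
  Q 148.0.0.11: descend 100101 ; hops seen [H6,H5] ; pick H5
  add 150.70.84.102/32 -> H0 at depth 32
  Q 150.70.84.102: descend 10010110010001100101010001100110 ; hops seen [H6,H5,H0] ; pick H0
  add 182.223.160.0/20 -> H2 at depth 20
  Q 148.0.6.163: descend 100101 ; hops seen [H6,H5] ; pick H5
  add 182.223.167.32/27 -> H4 at depth 27
  - 182.223.160.0/20 clear@20
  Q 182.223.167.32: descend 101101101101111110100111001 ; hops seen [H6,H4] ; pick H4
  add 0.0.0.0/0 -> H3 at depth 0
  Q 15.48.25.127: descend ε ; hops seen [H3] ; pick H3
  add 150.70.84.0/24 -> H2 at depth 24
  Q 216.18.115.45: descend 1 ; hops seen [H3] ; pick H3
  - 0.0.0.0/0 clear@0
  - 182.223.167.32/27 clear@27
  add 150.70.0.0/16 -> H6 at depth 16
  Q 150.70.84.3: descend 1001011001000110010101000 ; hops seen [H5,H6,H2] ; pick H2
  add 182.223.167.32/28 -> H5 at depth 28
  Q 150.70.84.47: descend 1001011001000110010101000 ; hops seen [H5,H6,H2] ; pick H2
  Q 182.223.167.35: descend 1011011011011111101001110010 ; hops seen [H5] ; pick H5
  add 150.70.84.0/24 -> H5 at depth 24
  - 148.0.0.0/6 clear@6
  add 182.223.167.0/26 -> H5 at depth 26
  add 150.0.0.0/8 -> H4 at depth 8
  Q 150.70.0.97: descend 10010110010001100 ; hops seen [H4,H6] ; pick H6
  - 150.70.84.102/32 clear@32
  add 182.223.0.0/16 -> H3 at depth 16
  - 182.223.167.32/28 clear@28
  add 150.70.84.102/31 -> H1 at depth 31
  Q 150.0.53.27: descend 100101100 ; hops seen [H4] ; pick H4

== LOOKUPS ==
["H5","H5","H0","H5","H4","H3","H3","H2","H2","H5","H6","H4"]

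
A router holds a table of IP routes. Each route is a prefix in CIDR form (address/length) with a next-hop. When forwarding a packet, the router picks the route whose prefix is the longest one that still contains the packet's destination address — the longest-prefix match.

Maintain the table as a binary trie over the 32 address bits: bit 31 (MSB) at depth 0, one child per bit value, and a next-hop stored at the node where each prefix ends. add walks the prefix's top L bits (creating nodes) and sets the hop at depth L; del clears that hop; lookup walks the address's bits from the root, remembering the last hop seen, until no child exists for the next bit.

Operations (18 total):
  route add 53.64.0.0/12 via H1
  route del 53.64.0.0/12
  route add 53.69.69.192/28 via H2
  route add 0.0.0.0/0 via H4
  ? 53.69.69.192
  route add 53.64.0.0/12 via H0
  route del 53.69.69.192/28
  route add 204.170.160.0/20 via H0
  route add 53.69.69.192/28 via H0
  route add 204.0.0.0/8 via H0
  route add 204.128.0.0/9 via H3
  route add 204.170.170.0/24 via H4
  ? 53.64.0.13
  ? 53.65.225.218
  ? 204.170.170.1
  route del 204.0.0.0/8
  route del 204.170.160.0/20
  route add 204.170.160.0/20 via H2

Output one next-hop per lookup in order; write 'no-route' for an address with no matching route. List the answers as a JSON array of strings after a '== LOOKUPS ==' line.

Trace:
  add 53.64.0.0/12 -> H1 at depth 12
  del 53.64.0.0/12 (clear depth 12)
  add 53.69.69.192/28 -> H2 at depth 28
  add 0.0.0.0/0 -> H4 at depth 0
  ? 53.69.69.192  path d0:H4→d1:-→d2:-→d3:-→d4:-→d5:-→d6:-→d7:-→d8:-→d9:-→d10:-→d11:-→d12:-→d13:-→d14:-→d15:-→d16:-→d17:-→d18:-→d19:-→d20:-→d21:-→d22:-→d23:-→d24:-→d25:-→d26:-→d27:-→d28:H2  best=H2
  add 53.64.0.0/12 -> H0 at depth 12
  del 53.69.69.192/28 (clear depth 28)
  add 204.170.160.0/20 -> H0 at depth 20
  add 53.69.69.192/28 -> H0 at depth 28
  add 204.0.0.0/8 -> H0 at depth 8
  add 204.128.0.0/9 -> H3 at depth 9
  add 204.170.170.0/24 -> H4 at depth 24
  ? 53.64.0.13  path d0:H4→d1:-→d2:-→d3:-→d4:-→d5:-→d6:-→d7:-→d8:-→d9:-→d10:-→d11:-→d12:H0→d13:-  best=H0
  ? 53.65.225.218  path d0:H4→d1:-→d2:-→d3:-→d4:-→d5:-→d6:-→d7:-→d8:-→d9:-→d10:-→d11:-→d12:H0→d13:-  best=H0
  ? 204.170.170.1  path d0:H4→d1:-→d2:-→d3:-→d4:-→d5:-→d6:-→d7:-→d8:H0→d9:H3→d10:-→d11:-→d12:-→d13:-→d14:-→d15:-→d16:-→d17:-→d18:-→d19:-→d20:H0→d21:-→d22:-→d23:-→d24:H4  best=H4
  del 204.0.0.0/8 (clear depth 8)
  del 204.170.160.0/20 (clear depth 20)
  add 204.170.160.0/20 -> H2 at depth 20

== LOOKUPS ==
["H2","H0","H0","H4"]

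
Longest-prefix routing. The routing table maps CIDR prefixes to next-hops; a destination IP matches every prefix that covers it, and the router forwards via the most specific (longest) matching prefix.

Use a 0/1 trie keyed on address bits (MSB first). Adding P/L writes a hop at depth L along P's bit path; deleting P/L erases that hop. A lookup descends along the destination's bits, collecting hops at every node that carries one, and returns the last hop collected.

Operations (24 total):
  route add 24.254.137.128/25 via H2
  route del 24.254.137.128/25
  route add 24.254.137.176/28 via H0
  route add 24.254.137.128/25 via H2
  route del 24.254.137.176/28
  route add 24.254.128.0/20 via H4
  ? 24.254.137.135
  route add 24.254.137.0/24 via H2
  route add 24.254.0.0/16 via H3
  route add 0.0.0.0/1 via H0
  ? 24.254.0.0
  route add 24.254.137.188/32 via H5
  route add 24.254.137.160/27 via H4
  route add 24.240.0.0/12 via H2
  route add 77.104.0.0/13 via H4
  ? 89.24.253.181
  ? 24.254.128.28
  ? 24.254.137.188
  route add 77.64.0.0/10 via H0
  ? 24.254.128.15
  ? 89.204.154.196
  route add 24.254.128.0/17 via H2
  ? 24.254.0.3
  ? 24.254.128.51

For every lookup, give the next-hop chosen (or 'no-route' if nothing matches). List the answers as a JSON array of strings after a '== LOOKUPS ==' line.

Apply in order:
  add 24.254.137.128/25 -> H2 at depth 25
  del 24.254.137.128/25 (clear depth 25)
  add 24.254.137.176/28 -> H0 at depth 28
  add 24.254.137.128/25 -> H2 at depth 25
  del 24.254.137.176/28 (clear depth 28)
  add 24.254.128.0/20 -> H4 at depth 20
  lookup 24.254.137.135: bits 00011000111111101000100110 walk d0:-→d1:-→d2:-→d3:-→d4:-→d5:-→d6:-→d7:-→d8:-→d9:-→d10:-→d11:-→d12:-→d13:-→d14:-→d15:-→d16:-→d17:-→d18:-→d19:-→d20:H4→d21:-→d22:-→d23:-→d24:-→d25:H2→d26:- -> H2
  add 24.254.137.0/24 -> H2 at depth 24
  add 24.254.0.0/16 -> H3 at depth 16
  add 0.0.0.0/1 -> H0 at depth 1
  lookup 24.254.0.0: bits 0001100011111110 walk d0:-→d1:H0→d2:-→d3:-→d4:-→d5:-→d6:-→d7:-→d8:-→d9:-→d10:-→d11:-→d12:-→d13:-→d14:-→d15:-→d16:H3 -> H3
  add 24.254.137.188/32 -> H5 at depth 32
  add 24.254.137.160/27 -> H4 at depth 27
  add 24.240.0.0/12 -> H2 at depth 12
  add 77.104.0.0/13 -> H4 at depth 13
  lookup 89.24.253.181: bits 010 walk d0:-→d1:H0→d2:-→d3:- -> H0
  lookup 24.254.128.28: bits 00011000111111101000 walk d0:-→d1:H0→d2:-→d3:-→d4:-→d5:-→d6:-→d7:-→d8:-→d9:-→d10:-→d11:-→d12:H2→d13:-→d14:-→d15:-→d16:H3→d17:-→d18:-→d19:-→d20:H4 -> H4
  lookup 24.254.137.188: bits 00011000111111101000100110111100 walk d0:-→d1:H0→d2:-→d3:-→d4:-→d5:-→d6:-→d7:-→d8:-→d9:-→d10:-→d11:-→d12:H2→d13:-→d14:-→d15:-→d16:H3→d17:-→d18:-→d19:-→d20:H4→d21:-→d22:-→d23:-→d24:H2→d25:H2→d26:-→d27:H4→d28:-→d29:-→d30:-→d31:-→d32:H5 -> H5
  add 77.64.0.0/10 -> H0 at depth 10
  lookup 24.254.128.15: bits 00011000111111101000 walk d0:-→d1:H0→d2:-→d3:-→d4:-→d5:-→d6:-→d7:-→d8:-→d9:-→d10:-→d11:-→d12:H2→d13:-→d14:-→d15:-→d16:H3→d17:-→d18:-→d19:-→d20:H4 -> H4
  lookup 89.204.154.196: bits 010 walk d0:-→d1:H0→d2:-→d3:- -> H0
  add 24.254.128.0/17 -> H2 at depth 17
  lookup 24.254.0.3: bits 0001100011111110 walk d0:-→d1:H0→d2:-→d3:-→d4:-→d5:-→d6:-→d7:-→d8:-→d9:-→d10:-→d11:-→d12:H2→d13:-→d14:-→d15:-→d16:H3 -> H3
  lookup 24.254.128.51: bits 00011000111111101000 walk d0:-→d1:H0→d2:-→d3:-→d4:-→d5:-→d6:-→d7:-→d8:-→d9:-→d10:-→d11:-→d12:H2→d13:-→d14:-→d15:-→d16:H3→d17:H2→d18:-→d19:-→d20:H4 -> H4

== LOOKUPS ==
["H2","H3","H0","H4","H5","H4","H0","H3","H4"]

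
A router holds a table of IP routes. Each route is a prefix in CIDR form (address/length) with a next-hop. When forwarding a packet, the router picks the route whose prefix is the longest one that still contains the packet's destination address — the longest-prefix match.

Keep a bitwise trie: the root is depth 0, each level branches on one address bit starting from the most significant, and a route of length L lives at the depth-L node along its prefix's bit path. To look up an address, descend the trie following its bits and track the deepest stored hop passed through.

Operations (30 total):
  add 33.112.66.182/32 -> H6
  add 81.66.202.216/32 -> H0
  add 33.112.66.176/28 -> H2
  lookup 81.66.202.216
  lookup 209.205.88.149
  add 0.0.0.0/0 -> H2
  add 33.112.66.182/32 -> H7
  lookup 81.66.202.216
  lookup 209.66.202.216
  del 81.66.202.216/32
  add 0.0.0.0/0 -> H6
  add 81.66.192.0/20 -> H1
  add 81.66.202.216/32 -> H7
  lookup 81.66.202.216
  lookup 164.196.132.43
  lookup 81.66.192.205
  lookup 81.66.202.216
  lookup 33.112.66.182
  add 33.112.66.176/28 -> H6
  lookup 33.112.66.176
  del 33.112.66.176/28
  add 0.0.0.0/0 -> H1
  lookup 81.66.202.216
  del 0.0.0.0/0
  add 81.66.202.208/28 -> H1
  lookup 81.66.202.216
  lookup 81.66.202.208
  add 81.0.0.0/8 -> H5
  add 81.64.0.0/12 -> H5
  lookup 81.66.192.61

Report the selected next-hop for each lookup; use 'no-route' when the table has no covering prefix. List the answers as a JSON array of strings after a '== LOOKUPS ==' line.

Process each operation:
  add 33.112.66.182/32 -> H6 at depth 32
  add 81.66.202.216/32 -> H0 at depth 32
  add 33.112.66.176/28 -> H2 at depth 28
  ? 81.66.202.216  path d0:-→d1:-→d2:-→d3:-→d4:-→d5:-→d6:-→d7:-→d8:-→d9:-→d10:-→d11:-→d12:-→d13:-→d14:-→d15:-→d16:-→d17:-→d18:-→d19:-→d20:-→d21:-→d22:-→d23:-→d24:-→d25:-→d26:-→d27:-→d28:-→d29:-→d30:-→d31:-→d32:H0  best=H0
  ? 209.205.88.149  path d0:-  best=no-route
  add 0.0.0.0/0 -> H2 at depth 0
  add 33.112.66.182/32 -> H7 at depth 32
  ? 81.66.202.216  path d0:H2→d1:-→d2:-→d3:-→d4:-→d5:-→d6:-→d7:-→d8:-→d9:-→d10:-→d11:-→d12:-→d13:-→d14:-→d15:-→d16:-→d17:-→d18:-→d19:-→d20:-→d21:-→d22:-→d23:-→d24:-→d25:-→d26:-→d27:-→d28:-→d29:-→d30:-→d31:-→d32:H0  best=H0
  ? 209.66.202.216  path d0:H2  best=H2
  - 81.66.202.216/32 clear@32
  add 0.0.0.0/0 -> H6 at depth 0
  add 81.66.192.0/20 -> H1 at depth 20
  add 81.66.202.216/32 -> H7 at depth 32
  ? 81.66.202.216  path d0:H6→d1:-→d2:-→d3:-→d4:-→d5:-→d6:-→d7:-→d8:-→d9:-→d10:-→d11:-→d12:-→d13:-→d14:-→d15:-→d16:-→d17:-→d18:-→d19:-→d20:H1→d21:-→d22:-→d23:-→d24:-→d25:-→d26:-→d27:-→d28:-→d29:-→d30:-→d31:-→d32:H7  best=H7
  ? 164.196.132.43  path d0:H6  best=H6
  ? 81.66.192.205  path d0:H6→d1:-→d2:-→d3:-→d4:-→d5:-→d6:-→d7:-→d8:-→d9:-→d10:-→d11:-→d12:-→d13:-→d14:-→d15:-→d16:-→d17:-→d18:-→d19:-→d20:H1  best=H1
  ? 81.66.202.216  path d0:H6→d1:-→d2:-→d3:-→d4:-→d5:-→d6:-→d7:-→d8:-→d9:-→d10:-→d11:-→d12:-→d13:-→d14:-→d15:-→d16:-→d17:-→d18:-→d19:-→d20:H1→d21:-→d22:-→d23:-→d24:-→d25:-→d26:-→d27:-→d28:-→d29:-→d30:-→d31:-→d32:H7  best=H7
  ? 33.112.66.182  path d0:H6→d1:-→d2:-→d3:-→d4:-→d5:-→d6:-→d7:-→d8:-→d9:-→d10:-→d11:-→d12:-→d13:-→d14:-→d15:-→d16:-→d17:-→d18:-→d19:-→d20:-→d21:-→d22:-→d23:-→d24:-→d25:-→d26:-→d27:-→d28:H2→d29:-→d30:-→d31:-→d32:H7  best=H7
  add 33.112.66.176/28 -> H6 at depth 28
  ? 33.112.66.176  path d0:H6→d1:-→d2:-→d3:-→d4:-→d5:-→d6:-→d7:-→d8:-→d9:-→d10:-→d11:-→d12:-→d13:-→d14:-→d15:-→d16:-→d17:-→d18:-→d19:-→d20:-→d21:-→d22:-→d23:-→d24:-→d25:-→d26:-→d27:-→d28:H6→d29:-  best=H6
  - 33.112.66.176/28 clear@28
  add 0.0.0.0/0 -> H1 at depth 0
  ? 81.66.202.216  path d0:H1→d1:-→d2:-→d3:-→d4:-→d5:-→d6:-→d7:-→d8:-→d9:-→d10:-→d11:-→d12:-→d13:-→d14:-→d15:-→d16:-→d17:-→d18:-→d19:-→d20:H1→d21:-→d22:-→d23:-→d24:-→d25:-→d26:-→d27:-→d28:-→d29:-→d30:-→d31:-→d32:H7  best=H7
  - 0.0.0.0/0 clear@0
  add 81.66.202.208/28 -> H1 at depth 28
  ? 81.66.202.216  path d0:-→d1:-→d2:-→d3:-→d4:-→d5:-→d6:-→d7:-→d8:-→d9:-→d10:-→d11:-→d12:-→d13:-→d14:-→d15:-→d16:-→d17:-→d18:-→d19:-→d20:H1→d21:-→d22:-→d23:-→d24:-→d25:-→d26:-→d27:-→d28:H1→d29:-→d30:-→d31:-→d32:H7  best=H7
  ? 81.66.202.208  path d0:-→d1:-→d2:-→d3:-→d4:-→d5:-→d6:-→d7:-→d8:-→d9:-→d10:-→d11:-→d12:-→d13:-→d14:-→d15:-→d16:-→d17:-→d18:-→d19:-→d20:H1→d21:-→d22:-→d23:-→d24:-→d25:-→d26:-→d27:-→d28:H1  best=H1
  add 81.0.0.0/8 -> H5 at depth 8
  add 81.64.0.0/12 -> H5 at depth 12
  ? 81.66.192.61  path d0:-→d1:-→d2:-→d3:-→d4:-→d5:-→d6:-→d7:-→d8:H5→d9:-→d10:-→d11:-→d12:H5→d13:-→d14:-→d15:-→d16:-→d17:-→d18:-→d19:-→d20:H1  best=H1

== LOOKUPS ==
["H0","no-route","H0","H2","H7","H6","H1","H7","H7","H6","H7","H7","H1","H1"]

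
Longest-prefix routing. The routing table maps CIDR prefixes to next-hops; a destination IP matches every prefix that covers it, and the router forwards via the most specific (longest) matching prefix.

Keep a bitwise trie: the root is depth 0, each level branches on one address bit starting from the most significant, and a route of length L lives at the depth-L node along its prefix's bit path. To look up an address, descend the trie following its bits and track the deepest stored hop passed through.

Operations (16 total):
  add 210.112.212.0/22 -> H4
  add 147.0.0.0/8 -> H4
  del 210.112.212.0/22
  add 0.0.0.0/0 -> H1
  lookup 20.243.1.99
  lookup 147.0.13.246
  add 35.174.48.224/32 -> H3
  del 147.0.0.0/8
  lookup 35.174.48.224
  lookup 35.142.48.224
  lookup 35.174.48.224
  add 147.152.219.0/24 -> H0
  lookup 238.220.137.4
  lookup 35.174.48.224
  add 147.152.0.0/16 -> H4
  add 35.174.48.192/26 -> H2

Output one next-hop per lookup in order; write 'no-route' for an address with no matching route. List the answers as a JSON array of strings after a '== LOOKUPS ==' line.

Process each operation:
  + 210.112.212.0/22 (H4) depth=22
  + 147.0.0.0/8 (H4) depth=8
  - 210.112.212.0/22 clear@22
  + 0.0.0.0/0 (H1) depth=0
  ? 20.243.1.99  path d0:H1  best=H1
  ? 147.0.13.246  path d0:H1→d1:-→d2:-→d3:-→d4:-→d5:-→d6:-→d7:-→d8:H4  best=H4
  + 35.174.48.224/32 (H3) depth=32
  - 147.0.0.0/8 clear@8
  ? 35.174.48.224  path d0:H1→d1:-→d2:-→d3:-→d4:-→d5:-→d6:-→d7:-→d8:-→d9:-→d10:-→d11:-→d12:-→d13:-→d14:-→d15:-→d16:-→d17:-→d18:-→d19:-→d20:-→d21:-→d22:-→d23:-→d24:-→d25:-→d26:-→d27:-→d28:-→d29:-→d30:-→d31:-→d32:H3  best=H3
  ? 35.142.48.224  path d0:H1→d1:-→d2:-→d3:-→d4:-→d5:-→d6:-→d7:-→d8:-→d9:-→d10:-  best=H1
  ? 35.174.48.224  path d0:H1→d1:-→d2:-→d3:-→d4:-→d5:-→d6:-→d7:-→d8:-→d9:-→d10:-→d11:-→d12:-→d13:-→d14:-→d15:-→d16:-→d17:-→d18:-→d19:-→d20:-→d21:-→d22:-→d23:-→d24:-→d25:-→d26:-→d27:-→d28:-→d29:-→d30:-→d31:-→d32:H3  best=H3
  + 147.152.219.0/24 (H0) depth=24
  ? 238.220.137.4  path d0:H1→d1:-→d2:-  best=H1
  ? 35.174.48.224  path d0:H1→d1:-→d2:-→d3:-→d4:-→d5:-→d6:-→d7:-→d8:-→d9:-→d10:-→d11:-→d12:-→d13:-→d14:-→d15:-→d16:-→d17:-→d18:-→d19:-→d20:-→d21:-→d22:-→d23:-→d24:-→d25:-→d26:-→d27:-→d28:-→d29:-→d30:-→d31:-→d32:H3  best=H3
  + 147.152.0.0/16 (H4) depth=16
  + 35.174.48.192/26 (H2) depth=26

== LOOKUPS ==
["H1","H4","H3","H1","H3","H1","H3"]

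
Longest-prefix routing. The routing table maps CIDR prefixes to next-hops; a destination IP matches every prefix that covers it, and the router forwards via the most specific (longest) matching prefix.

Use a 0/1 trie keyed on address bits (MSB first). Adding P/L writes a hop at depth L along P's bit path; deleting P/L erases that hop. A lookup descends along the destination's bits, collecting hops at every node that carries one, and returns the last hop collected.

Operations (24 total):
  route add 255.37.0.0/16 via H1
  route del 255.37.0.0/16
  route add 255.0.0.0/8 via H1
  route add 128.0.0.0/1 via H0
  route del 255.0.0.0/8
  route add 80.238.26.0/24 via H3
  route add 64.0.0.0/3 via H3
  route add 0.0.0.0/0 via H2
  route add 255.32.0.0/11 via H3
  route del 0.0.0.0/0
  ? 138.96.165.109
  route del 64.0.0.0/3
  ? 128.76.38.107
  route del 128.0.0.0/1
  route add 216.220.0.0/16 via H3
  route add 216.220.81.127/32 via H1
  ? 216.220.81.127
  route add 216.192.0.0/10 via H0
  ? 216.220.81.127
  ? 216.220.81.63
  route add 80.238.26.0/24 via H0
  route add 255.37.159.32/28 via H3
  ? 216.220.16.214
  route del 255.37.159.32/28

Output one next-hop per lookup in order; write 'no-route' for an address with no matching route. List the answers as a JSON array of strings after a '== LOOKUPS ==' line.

Trace:
  add 255.37.0.0/16 -> H1 at depth 16
  - 255.37.0.0/16 clear@16
  add 255.0.0.0/8 -> H1 at depth 8
  add 128.0.0.0/1 -> H0 at depth 1
  - 255.0.0.0/8 clear@8
  add 80.238.26.0/24 -> H3 at depth 24
  add 64.0.0.0/3 -> H3 at depth 3
  add 0.0.0.0/0 -> H2 at depth 0
  add 255.32.0.0/11 -> H3 at depth 11
  - 0.0.0.0/0 clear@0
  ? 138.96.165.109  path d0:-→d1:H0  best=H0
  - 64.0.0.0/3 clear@3
  ? 128.76.38.107  path d0:-→d1:H0  best=H0
  - 128.0.0.0/1 clear@1
  add 216.220.0.0/16 -> H3 at depth 16
  add 216.220.81.127/32 -> H1 at depth 32
  ? 216.220.81.127  path d0:-→d1:-→d2:-→d3:-→d4:-→d5:-→d6:-→d7:-→d8:-→d9:-→d10:-→d11:-→d12:-→d13:-→d14:-→d15:-→d16:H3→d17:-→d18:-→d19:-→d20:-→d21:-→d22:-→d23:-→d24:-→d25:-→d26:-→d27:-→d28:-→d29:-→d30:-→d31:-→d32:H1  best=H1
  add 216.192.0.0/10 -> H0 at depth 10
  ? 216.220.81.127  path d0:-→d1:-→d2:-→d3:-→d4:-→d5:-→d6:-→d7:-→d8:-→d9:-→d10:H0→d11:-→d12:-→d13:-→d14:-→d15:-→d16:H3→d17:-→d18:-→d19:-→d20:-→d21:-→d22:-→d23:-→d24:-→d25:-→d26:-→d27:-→d28:-→d29:-→d30:-→d31:-→d32:H1  best=H1
  ? 216.220.81.63  path d0:-→d1:-→d2:-→d3:-→d4:-→d5:-→d6:-→d7:-→d8:-→d9:-→d10:H0→d11:-→d12:-→d13:-→d14:-→d15:-→d16:H3→d17:-→d18:-→d19:-→d20:-→d21:-→d22:-→d23:-→d24:-→d25:-  best=H3
  add 80.238.26.0/24 -> H0 at depth 24
  add 255.37.159.32/28 -> H3 at depth 28
  ? 216.220.16.214  path d0:-→d1:-→d2:-→d3:-→d4:-→d5:-→d6:-→d7:-→d8:-→d9:-→d10:H0→d11:-→d12:-→d13:-→d14:-→d15:-→d16:H3→d17:-  best=H3
  - 255.37.159.32/28 clear@28

== LOOKUPS ==
["H0","H0","H1","H1","H3","H3"]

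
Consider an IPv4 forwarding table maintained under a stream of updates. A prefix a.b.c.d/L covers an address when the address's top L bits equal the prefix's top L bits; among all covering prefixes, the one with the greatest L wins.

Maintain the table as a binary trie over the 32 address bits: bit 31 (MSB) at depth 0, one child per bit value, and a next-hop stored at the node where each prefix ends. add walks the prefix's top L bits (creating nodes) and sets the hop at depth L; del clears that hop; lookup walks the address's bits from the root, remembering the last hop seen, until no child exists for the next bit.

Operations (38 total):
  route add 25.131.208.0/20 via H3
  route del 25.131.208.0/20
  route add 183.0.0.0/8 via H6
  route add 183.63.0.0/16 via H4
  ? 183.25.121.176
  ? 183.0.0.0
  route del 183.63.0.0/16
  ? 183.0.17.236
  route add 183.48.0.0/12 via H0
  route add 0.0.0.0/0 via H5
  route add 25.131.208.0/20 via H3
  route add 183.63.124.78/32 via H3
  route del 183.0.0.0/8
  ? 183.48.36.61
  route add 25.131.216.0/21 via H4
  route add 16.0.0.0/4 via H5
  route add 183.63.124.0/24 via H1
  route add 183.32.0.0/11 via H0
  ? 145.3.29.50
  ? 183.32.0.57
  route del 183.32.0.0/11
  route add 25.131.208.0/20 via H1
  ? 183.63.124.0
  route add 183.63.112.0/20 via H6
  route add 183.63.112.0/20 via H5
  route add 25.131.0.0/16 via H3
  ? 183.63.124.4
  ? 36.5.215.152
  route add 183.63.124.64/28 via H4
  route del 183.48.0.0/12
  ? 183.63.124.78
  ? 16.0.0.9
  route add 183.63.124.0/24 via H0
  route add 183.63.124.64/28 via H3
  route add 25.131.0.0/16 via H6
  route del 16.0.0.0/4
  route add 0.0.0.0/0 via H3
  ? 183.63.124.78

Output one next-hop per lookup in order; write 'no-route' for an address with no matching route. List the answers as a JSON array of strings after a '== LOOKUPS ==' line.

Process each operation:
  + 25.131.208.0/20 (H3) depth=20
  del 25.131.208.0/20 (clear depth 20)
  + 183.0.0.0/8 (H6) depth=8
  + 183.63.0.0/16 (H4) depth=16
  lookup 183.25.121.176: bits 1011011100 walk d0:-→d1:-→d2:-→d3:-→d4:-→d5:-→d6:-→d7:-→d8:H6→d9:-→d10:- -> H6
  lookup 183.0.0.0: bits 1011011100 walk d0:-→d1:-→d2:-→d3:-→d4:-→d5:-→d6:-→d7:-→d8:H6→d9:-→d10:- -> H6
  del 183.63.0.0/16 (clear depth 16)
  lookup 183.0.17.236: bits 1011011100 walk d0:-→d1:-→d2:-→d3:-→d4:-→d5:-→d6:-→d7:-→d8:H6→d9:-→d10:- -> H6
  + 183.48.0.0/12 (H0) depth=12
  + 0.0.0.0/0 (H5) depth=0
  + 25.131.208.0/20 (H3) depth=20
  + 183.63.124.78/32 (H3) depth=32
  del 183.0.0.0/8 (clear depth 8)
  lookup 183.48.36.61: bits 101101110011 walk d0:H5→d1:-→d2:-→d3:-→d4:-→d5:-→d6:-→d7:-→d8:-→d9:-→d10:-→d11:-→d12:H0 -> H0
  + 25.131.216.0/21 (H4) depth=21
  + 16.0.0.0/4 (H5) depth=4
  + 183.63.124.0/24 (H1) depth=24
  + 183.32.0.0/11 (H0) depth=11
  lookup 145.3.29.50: bits 10 walk d0:H5→d1:-→d2:- -> H5
  lookup 183.32.0.57: bits 10110111001 walk d0:H5→d1:-→d2:-→d3:-→d4:-→d5:-→d6:-→d7:-→d8:-→d9:-→d10:-→d11:H0 -> H0
  del 183.32.0.0/11 (clear depth 11)
  + 25.131.208.0/20 (H1) depth=20
  lookup 183.63.124.0: bits 1011011100111111011111000 walk d0:H5→d1:-→d2:-→d3:-→d4:-→d5:-→d6:-→d7:-→d8:-→d9:-→d10:-→d11:-→d12:H0→d13:-→d14:-→d15:-→d16:-→d17:-→d18:-→d19:-→d20:-→d21:-→d22:-→d23:-→d24:H1→d25:- -> H1
  + 183.63.112.0/20 (H6) depth=20
  + 183.63.112.0/20 (H5) depth=20
  + 25.131.0.0/16 (H3) depth=16
  lookup 183.63.124.4: bits 1011011100111111011111000 walk d0:H5→d1:-→d2:-→d3:-→d4:-→d5:-→d6:-→d7:-→d8:-→d9:-→d10:-→d11:-→d12:H0→d13:-→d14:-→d15:-→d16:-→d17:-→d18:-→d19:-→d20:H5→d21:-→d22:-→d23:-→d24:H1→d25:- -> H1
  lookup 36.5.215.152: bits 00 walk d0:H5→d1:-→d2:- -> H5
  + 183.63.124.64/28 (H4) depth=28
  del 183.48.0.0/12 (clear depth 12)
  lookup 183.63.124.78: bits 10110111001111110111110001001110 walk d0:H5→d1:-→d2:-→d3:-→d4:-→d5:-→d6:-→d7:-→d8:-→d9:-→d10:-→d11:-→d12:-→d13:-→d14:-→d15:-→d16:-→d17:-→d18:-→d19:-→d20:H5→d21:-→d22:-→d23:-→d24:H1→d25:-→d26:-→d27:-→d28:H4→d29:-→d30:-→d31:-→d32:H3 -> H3
  lookup 16.0.0.9: bits 0001 walk d0:H5→d1:-→d2:-→d3:-→d4:H5 -> H5
  + 183.63.124.0/24 (H0) depth=24
  + 183.63.124.64/28 (H3) depth=28
  + 25.131.0.0/16 (H6) depth=16
  del 16.0.0.0/4 (clear depth 4)
  + 0.0.0.0/0 (H3) depth=0
  lookup 183.63.124.78: bits 10110111001111110111110001001110 walk d0:H3→d1:-→d2:-→d3:-→d4:-→d5:-→d6:-→d7:-→d8:-→d9:-→d10:-→d11:-→d12:-→d13:-→d14:-→d15:-→d16:-→d17:-→d18:-→d19:-→d20:H5→d21:-→d22:-→d23:-→d24:H0→d25:-→d26:-→d27:-→d28:H3→d29:-→d30:-→d31:-→d32:H3 -> H3

== LOOKUPS ==
["H6","H6","H6","H0","H5","H0","H1","H1","H5","H3","H5","H3"]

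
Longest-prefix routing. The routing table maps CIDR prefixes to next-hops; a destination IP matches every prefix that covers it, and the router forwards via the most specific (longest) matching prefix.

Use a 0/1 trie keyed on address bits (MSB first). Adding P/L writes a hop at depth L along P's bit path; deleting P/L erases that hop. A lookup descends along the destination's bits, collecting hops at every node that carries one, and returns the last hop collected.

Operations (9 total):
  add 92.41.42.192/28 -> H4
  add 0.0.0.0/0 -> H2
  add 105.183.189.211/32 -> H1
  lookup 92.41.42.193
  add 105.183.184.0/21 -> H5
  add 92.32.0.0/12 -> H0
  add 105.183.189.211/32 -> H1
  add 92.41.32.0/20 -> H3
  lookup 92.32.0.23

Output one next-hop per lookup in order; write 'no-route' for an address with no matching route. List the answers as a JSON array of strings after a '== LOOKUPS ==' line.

Apply in order:
  add 92.41.42.192/28 -> H4 at depth 28
  add 0.0.0.0/0 -> H2 at depth 0
  add 105.183.189.211/32 -> H1 at depth 32
  lookup 92.41.42.193: bits 0101110000101001001010101100 walk d0:H2→d1:-→d2:-→d3:-→d4:-→d5:-→d6:-→d7:-→d8:-→d9:-→d10:-→d11:-→d12:-→d13:-→d14:-→d15:-→d16:-→d17:-→d18:-→d19:-→d20:-→d21:-→d22:-→d23:-→d24:-→d25:-→d26:-→d27:-→d28:H4 -> H4
  add 105.183.184.0/21 -> H5 at depth 21
  add 92.32.0.0/12 -> H0 at depth 12
  add 105.183.189.211/32 -> H1 at depth 32
  add 92.41.32.0/20 -> H3 at depth 20
  lookup 92.32.0.23: bits 010111000010 walk d0:H2→d1:-→d2:-→d3:-→d4:-→d5:-→d6:-→d7:-→d8:-→d9:-→d10:-→d11:-→d12:H0 -> H0

== LOOKUPS ==
["H4","H0"]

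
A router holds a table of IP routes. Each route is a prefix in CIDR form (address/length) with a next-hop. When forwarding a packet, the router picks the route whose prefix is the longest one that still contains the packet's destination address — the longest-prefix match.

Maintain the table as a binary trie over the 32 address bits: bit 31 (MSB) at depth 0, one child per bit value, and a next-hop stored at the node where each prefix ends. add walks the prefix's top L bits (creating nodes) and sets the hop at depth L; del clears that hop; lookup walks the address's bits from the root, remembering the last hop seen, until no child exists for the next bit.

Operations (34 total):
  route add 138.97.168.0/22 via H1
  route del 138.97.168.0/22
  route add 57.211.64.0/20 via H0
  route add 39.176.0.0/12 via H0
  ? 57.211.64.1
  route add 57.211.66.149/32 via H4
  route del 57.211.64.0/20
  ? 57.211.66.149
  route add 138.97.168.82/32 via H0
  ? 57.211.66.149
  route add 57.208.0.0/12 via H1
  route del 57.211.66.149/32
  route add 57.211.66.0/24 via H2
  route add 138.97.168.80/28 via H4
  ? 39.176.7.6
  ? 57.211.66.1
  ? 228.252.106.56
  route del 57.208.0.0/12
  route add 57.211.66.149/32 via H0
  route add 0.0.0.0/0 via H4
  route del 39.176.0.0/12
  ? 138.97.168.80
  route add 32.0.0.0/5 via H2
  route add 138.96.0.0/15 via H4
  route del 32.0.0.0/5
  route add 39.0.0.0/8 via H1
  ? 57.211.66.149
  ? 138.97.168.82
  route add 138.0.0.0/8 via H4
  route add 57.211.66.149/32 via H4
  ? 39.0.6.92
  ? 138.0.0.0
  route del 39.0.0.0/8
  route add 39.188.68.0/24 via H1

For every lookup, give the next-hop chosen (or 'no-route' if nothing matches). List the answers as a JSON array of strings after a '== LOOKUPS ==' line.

Process each operation:
  add 138.97.168.0/22 -> H1 at depth 22
  del 138.97.168.0/22 (clear depth 22)
  add 57.211.64.0/20 -> H0 at depth 20
  add 39.176.0.0/12 -> H0 at depth 12
  Q 57.211.64.1: descend 00111001110100110100 ; hops seen [H0] ; pick H0
  add 57.211.66.149/32 -> H4 at depth 32
  del 57.211.64.0/20 (clear depth 20)
  Q 57.211.66.149: descend 00111001110100110100001010010101 ; hops seen [H4] ; pick H4
  add 138.97.168.82/32 -> H0 at depth 32
  Q 57.211.66.149: descend 00111001110100110100001010010101 ; hops seen [H4] ; pick H4
  add 57.208.0.0/12 -> H1 at depth 12
  del 57.211.66.149/32 (clear depth 32)
  add 57.211.66.0/24 -> H2 at depth 24
  add 138.97.168.80/28 -> H4 at depth 28
  Q 39.176.7.6: descend 001001111011 ; hops seen [H0] ; pick H0
  Q 57.211.66.1: descend 001110011101001101000010 ; hops seen [H1,H2] ; pick H2
  Q 228.252.106.56: descend 1 ; hops seen [∅] ; pick no-route
  del 57.208.0.0/12 (clear depth 12)
  add 57.211.66.149/32 -> H0 at depth 32
  add 0.0.0.0/0 -> H4 at depth 0
  del 39.176.0.0/12 (clear depth 12)
  Q 138.97.168.80: descend 100010100110000110101000010100 ; hops seen [H4,H4] ; pick H4
  add 32.0.0.0/5 -> H2 at depth 5
  add 138.96.0.0/15 -> H4 at depth 15
  del 32.0.0.0/5 (clear depth 5)
  add 39.0.0.0/8 -> H1 at depth 8
  Q 57.211.66.149: descend 00111001110100110100001010010101 ; hops seen [H4,H2,H0] ; pick H0
  Q 138.97.168.82: descend 10001010011000011010100001010010 ; hops seen [H4,H4,H4,H0] ; pick H0
  add 138.0.0.0/8 -> H4 at depth 8
  add 57.211.66.149/32 -> H4 at depth 32
  Q 39.0.6.92: descend 00100111 ; hops seen [H4,H1] ; pick H1
  Q 138.0.0.0: descend 100010100 ; hops seen [H4,H4] ; pick H4
  del 39.0.0.0/8 (clear depth 8)
  add 39.188.68.0/24 -> H1 at depth 24

== LOOKUPS ==
["H0","H4","H4","H0","H2","no-route","H4","H0","H0","H1","H4"]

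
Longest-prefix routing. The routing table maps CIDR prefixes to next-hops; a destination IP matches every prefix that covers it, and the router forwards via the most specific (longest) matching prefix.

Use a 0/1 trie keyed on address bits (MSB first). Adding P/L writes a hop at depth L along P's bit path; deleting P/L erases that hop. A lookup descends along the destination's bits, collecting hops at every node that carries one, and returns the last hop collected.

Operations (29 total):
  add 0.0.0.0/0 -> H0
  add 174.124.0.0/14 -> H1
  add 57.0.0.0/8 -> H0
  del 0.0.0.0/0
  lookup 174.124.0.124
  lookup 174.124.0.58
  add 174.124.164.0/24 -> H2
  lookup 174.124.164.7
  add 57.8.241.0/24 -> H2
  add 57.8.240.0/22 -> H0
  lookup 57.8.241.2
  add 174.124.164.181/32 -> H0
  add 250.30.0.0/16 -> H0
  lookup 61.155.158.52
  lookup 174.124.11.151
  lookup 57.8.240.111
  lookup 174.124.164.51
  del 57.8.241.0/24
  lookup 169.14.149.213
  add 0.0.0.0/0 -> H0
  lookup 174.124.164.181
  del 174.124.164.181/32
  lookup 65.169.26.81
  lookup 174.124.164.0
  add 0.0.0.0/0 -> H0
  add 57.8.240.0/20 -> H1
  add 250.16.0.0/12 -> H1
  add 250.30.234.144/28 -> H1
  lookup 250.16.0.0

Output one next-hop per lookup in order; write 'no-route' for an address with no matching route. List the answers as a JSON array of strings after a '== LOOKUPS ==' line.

Apply in order:
  add 0.0.0.0/0 -> H0 at depth 0
  add 174.124.0.0/14 -> H1 at depth 14
  add 57.0.0.0/8 -> H0 at depth 8
  - 0.0.0.0/0 clear@0
  Q 174.124.0.124: descend 10101110011111 ; hops seen [H1] ; pick H1
  Q 174.124.0.58: descend 10101110011111 ; hops seen [H1] ; pick H1
  add 174.124.164.0/24 -> H2 at depth 24
  Q 174.124.164.7: descend 101011100111110010100100 ; hops seen [H1,H2] ; pick H2
  add 57.8.241.0/24 -> H2 at depth 24
  add 57.8.240.0/22 -> H0 at depth 22
  Q 57.8.241.2: descend 001110010000100011110001 ; hops seen [H0,H0,H2] ; pick H2
  add 174.124.164.181/32 -> H0 at depth 32
  add 250.30.0.0/16 -> H0 at depth 16
  Q 61.155.158.52: descend 00111 ; hops seen [∅] ; pick no-route
  Q 174.124.11.151: descend 1010111001111100 ; hops seen [H1] ; pick H1
  Q 57.8.240.111: descend 00111001000010001111000 ; hops seen [H0,H0] ; pick H0
  Q 174.124.164.51: descend 101011100111110010100100 ; hops seen [H1,H2] ; pick H2
  - 57.8.241.0/24 clear@24
  Q 169.14.149.213: descend 10101 ; hops seen [∅] ; pick no-route
  add 0.0.0.0/0 -> H0 at depth 0
  Q 174.124.164.181: descend 10101110011111001010010010110101 ; hops seen [H0,H1,H2,H0] ; pick H0
  - 174.124.164.181/32 clear@32
  Q 65.169.26.81: descend 0 ; hops seen [H0] ; pick H0
  Q 174.124.164.0: descend 101011100111110010100100 ; hops seen [H0,H1,H2] ; pick H2
  add 0.0.0.0/0 -> H0 at depth 0
  add 57.8.240.0/20 -> H1 at depth 20
  add 250.16.0.0/12 -> H1 at depth 12
  add 250.30.234.144/28 -> H1 at depth 28
  Q 250.16.0.0: descend 111110100001 ; hops seen [H0,H1] ; pick H1

== LOOKUPS ==
["H1","H1","H2","H2","no-route","H1","H0","H2","no-route","H0","H0","H2","H1"]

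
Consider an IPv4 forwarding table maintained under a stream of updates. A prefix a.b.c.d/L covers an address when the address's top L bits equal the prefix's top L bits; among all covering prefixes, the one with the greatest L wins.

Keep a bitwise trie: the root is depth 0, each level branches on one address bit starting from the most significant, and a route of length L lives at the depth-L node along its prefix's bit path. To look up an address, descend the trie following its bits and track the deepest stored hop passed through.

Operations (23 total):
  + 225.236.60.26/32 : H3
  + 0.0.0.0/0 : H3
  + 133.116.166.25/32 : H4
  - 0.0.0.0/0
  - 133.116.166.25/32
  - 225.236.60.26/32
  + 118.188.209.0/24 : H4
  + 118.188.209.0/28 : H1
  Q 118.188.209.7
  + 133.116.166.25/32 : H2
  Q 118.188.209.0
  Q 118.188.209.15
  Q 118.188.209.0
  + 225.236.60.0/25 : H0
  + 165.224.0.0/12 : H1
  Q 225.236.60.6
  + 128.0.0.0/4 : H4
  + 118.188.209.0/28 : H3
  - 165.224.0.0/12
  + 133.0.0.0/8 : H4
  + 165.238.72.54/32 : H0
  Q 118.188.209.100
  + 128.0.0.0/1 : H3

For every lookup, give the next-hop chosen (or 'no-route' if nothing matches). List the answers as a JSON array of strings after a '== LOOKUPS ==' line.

Process each operation:
  + 225.236.60.26/32 (H3) depth=32
  + 0.0.0.0/0 (H3) depth=0
  + 133.116.166.25/32 (H4) depth=32
  del 0.0.0.0/0 (clear depth 0)
  del 133.116.166.25/32 (clear depth 32)
  del 225.236.60.26/32 (clear depth 32)
  + 118.188.209.0/24 (H4) depth=24
  + 118.188.209.0/28 (H1) depth=28
  lookup 118.188.209.7: bits 0111011010111100110100010000 walk d0:-→d1:-→d2:-→d3:-→d4:-→d5:-→d6:-→d7:-→d8:-→d9:-→d10:-→d11:-→d12:-→d13:-→d14:-→d15:-→d16:-→d17:-→d18:-→d19:-→d20:-→d21:-→d22:-→d23:-→d24:H4→d25:-→d26:-→d27:-→d28:H1 -> H1
  + 133.116.166.25/32 (H2) depth=32
  lookup 118.188.209.0: bits 0111011010111100110100010000 walk d0:-→d1:-→d2:-→d3:-→d4:-→d5:-→d6:-→d7:-→d8:-→d9:-→d10:-→d11:-→d12:-→d13:-→d14:-→d15:-→d16:-→d17:-→d18:-→d19:-→d20:-→d21:-→d22:-→d23:-→d24:H4→d25:-→d26:-→d27:-→d28:H1 -> H1
  lookup 118.188.209.15: bits 0111011010111100110100010000 walk d0:-→d1:-→d2:-→d3:-→d4:-→d5:-→d6:-→d7:-→d8:-→d9:-→d10:-→d11:-→d12:-→d13:-→d14:-→d15:-→d16:-→d17:-→d18:-→d19:-→d20:-→d21:-→d22:-→d23:-→d24:H4→d25:-→d26:-→d27:-→d28:H1 -> H1
  lookup 118.188.209.0: bits 0111011010111100110100010000 walk d0:-→d1:-→d2:-→d3:-→d4:-→d5:-→d6:-→d7:-→d8:-→d9:-→d10:-→d11:-→d12:-→d13:-→d14:-→d15:-→d16:-→d17:-→d18:-→d19:-→d20:-→d21:-→d22:-→d23:-→d24:H4→d25:-→d26:-→d27:-→d28:H1 -> H1
  + 225.236.60.0/25 (H0) depth=25
  + 165.224.0.0/12 (H1) depth=12
  lookup 225.236.60.6: bits 111000011110110000111100000 walk d0:-→d1:-→d2:-→d3:-→d4:-→d5:-→d6:-→d7:-→d8:-→d9:-→d10:-→d11:-→d12:-→d13:-→d14:-→d15:-→d16:-→d17:-→d18:-→d19:-→d20:-→d21:-→d22:-→d23:-→d24:-→d25:H0→d26:-→d27:- -> H0
  + 128.0.0.0/4 (H4) depth=4
  + 118.188.209.0/28 (H3) depth=28
  del 165.224.0.0/12 (clear depth 12)
  + 133.0.0.0/8 (H4) depth=8
  + 165.238.72.54/32 (H0) depth=32
  lookup 118.188.209.100: bits 0111011010111100110100010 walk d0:-→d1:-→d2:-→d3:-→d4:-→d5:-→d6:-→d7:-→d8:-→d9:-→d10:-→d11:-→d12:-→d13:-→d14:-→d15:-→d16:-→d17:-→d18:-→d19:-→d20:-→d21:-→d22:-→d23:-→d24:H4→d25:- -> H4
  + 128.0.0.0/1 (H3) depth=1

== LOOKUPS ==
["H1","H1","H1","H1","H0","H4"]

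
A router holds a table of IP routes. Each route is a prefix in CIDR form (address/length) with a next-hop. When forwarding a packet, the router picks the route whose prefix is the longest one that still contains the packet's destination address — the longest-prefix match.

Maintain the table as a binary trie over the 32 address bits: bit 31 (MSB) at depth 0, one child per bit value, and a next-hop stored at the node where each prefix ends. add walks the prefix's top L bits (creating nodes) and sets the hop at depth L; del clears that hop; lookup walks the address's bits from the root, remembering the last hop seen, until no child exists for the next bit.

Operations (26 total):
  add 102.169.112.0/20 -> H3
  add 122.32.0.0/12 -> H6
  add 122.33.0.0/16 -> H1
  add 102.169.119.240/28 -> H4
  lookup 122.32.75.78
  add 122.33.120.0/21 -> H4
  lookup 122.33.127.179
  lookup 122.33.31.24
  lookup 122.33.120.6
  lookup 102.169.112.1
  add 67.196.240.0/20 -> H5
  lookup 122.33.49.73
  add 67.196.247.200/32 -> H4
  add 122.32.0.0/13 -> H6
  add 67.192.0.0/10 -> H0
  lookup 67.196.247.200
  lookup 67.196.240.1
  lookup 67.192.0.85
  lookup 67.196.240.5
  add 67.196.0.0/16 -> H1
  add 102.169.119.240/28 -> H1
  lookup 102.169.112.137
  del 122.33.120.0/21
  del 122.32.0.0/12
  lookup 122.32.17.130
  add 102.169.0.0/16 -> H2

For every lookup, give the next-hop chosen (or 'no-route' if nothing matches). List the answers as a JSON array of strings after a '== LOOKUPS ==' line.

Process each operation:
  + 102.169.112.0/20 (H3) depth=20
  + 122.32.0.0/12 (H6) depth=12
  + 122.33.0.0/16 (H1) depth=16
  + 102.169.119.240/28 (H4) depth=28
  lookup 122.32.75.78: bits 011110100010000 walk d0:-→d1:-→d2:-→d3:-→d4:-→d5:-→d6:-→d7:-→d8:-→d9:-→d10:-→d11:-→d12:H6→d13:-→d14:-→d15:- -> H6
  + 122.33.120.0/21 (H4) depth=21
  lookup 122.33.127.179: bits 011110100010000101111 walk d0:-→d1:-→d2:-→d3:-→d4:-→d5:-→d6:-→d7:-→d8:-→d9:-→d10:-→d11:-→d12:H6→d13:-→d14:-→d15:-→d16:H1→d17:-→d18:-→d19:-→d20:-→d21:H4 -> H4
  lookup 122.33.31.24: bits 01111010001000010 walk d0:-→d1:-→d2:-→d3:-→d4:-→d5:-→d6:-→d7:-→d8:-→d9:-→d10:-→d11:-→d12:H6→d13:-→d14:-→d15:-→d16:H1→d17:- -> H1
  lookup 122.33.120.6: bits 011110100010000101111 walk d0:-→d1:-→d2:-→d3:-→d4:-→d5:-→d6:-→d7:-→d8:-→d9:-→d10:-→d11:-→d12:H6→d13:-→d14:-→d15:-→d16:H1→d17:-→d18:-→d19:-→d20:-→d21:H4 -> H4
  lookup 102.169.112.1: bits 011001101010100101110 walk d0:-→d1:-→d2:-→d3:-→d4:-→d5:-→d6:-→d7:-→d8:-→d9:-→d10:-→d11:-→d12:-→d13:-→d14:-→d15:-→d16:-→d17:-→d18:-→d19:-→d20:H3→d21:- -> H3
  + 67.196.240.0/20 (H5) depth=20
  lookup 122.33.49.73: bits 01111010001000010 walk d0:-→d1:-→d2:-→d3:-→d4:-→d5:-→d6:-→d7:-→d8:-→d9:-→d10:-→d11:-→d12:H6→d13:-→d14:-→d15:-→d16:H1→d17:- -> H1
  + 67.196.247.200/32 (H4) depth=32
  + 122.32.0.0/13 (H6) depth=13
  + 67.192.0.0/10 (H0) depth=10
  lookup 67.196.247.200: bits 01000011110001001111011111001000 walk d0:-→d1:-→d2:-→d3:-→d4:-→d5:-→d6:-→d7:-→d8:-→d9:-→d10:H0→d11:-→d12:-→d13:-→d14:-→d15:-→d16:-→d17:-→d18:-→d19:-→d20:H5→d21:-→d22:-→d23:-→d24:-→d25:-→d26:-→d27:-→d28:-→d29:-→d30:-→d31:-→d32:H4 -> H4
  lookup 67.196.240.1: bits 010000111100010011110 walk d0:-→d1:-→d2:-→d3:-→d4:-→d5:-→d6:-→d7:-→d8:-→d9:-→d10:H0→d11:-→d12:-→d13:-→d14:-→d15:-→d16:-→d17:-→d18:-→d19:-→d20:H5→d21:- -> H5
  lookup 67.192.0.85: bits 0100001111000 walk d0:-→d1:-→d2:-→d3:-→d4:-→d5:-→d6:-→d7:-→d8:-→d9:-→d10:H0→d11:-→d12:-→d13:- -> H0
  lookup 67.196.240.5: bits 010000111100010011110 walk d0:-→d1:-→d2:-→d3:-→d4:-→d5:-→d6:-→d7:-→d8:-→d9:-→d10:H0→d11:-→d12:-→d13:-→d14:-→d15:-→d16:-→d17:-→d18:-→d19:-→d20:H5→d21:- -> H5
  + 67.196.0.0/16 (H1) depth=16
  + 102.169.119.240/28 (H1) depth=28
  lookup 102.169.112.137: bits 011001101010100101110 walk d0:-→d1:-→d2:-→d3:-→d4:-→d5:-→d6:-→d7:-→d8:-→d9:-→d10:-→d11:-→d12:-→d13:-→d14:-→d15:-→d16:-→d17:-→d18:-→d19:-→d20:H3→d21:- -> H3
  - 122.33.120.0/21 clear@21
  - 122.32.0.0/12 clear@12
  lookup 122.32.17.130: bits 011110100010000 walk d0:-→d1:-→d2:-→d3:-→d4:-→d5:-→d6:-→d7:-→d8:-→d9:-→d10:-→d11:-→d12:-→d13:H6→d14:-→d15:- -> H6
  + 102.169.0.0/16 (H2) depth=16

== LOOKUPS ==
["H6","H4","H1","H4","H3","H1","H4","H5","H0","H5","H3","H6"]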